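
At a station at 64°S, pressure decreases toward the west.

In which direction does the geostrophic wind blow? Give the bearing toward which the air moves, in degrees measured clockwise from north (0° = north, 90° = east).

The pressure-gradient force points toward the west (bearing 270°).
Geostrophic balance: in the Southern Hemisphere the Coriolis force deflects motion to the left, so the geostrophic wind blows 90° to the left of the pressure-gradient force (low pressure on the right).
Rotating 270° by 90° counterclockwise gives 180° — the wind blows toward the south.

180°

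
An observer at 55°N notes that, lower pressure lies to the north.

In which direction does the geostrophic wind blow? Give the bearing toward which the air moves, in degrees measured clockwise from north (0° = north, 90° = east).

The pressure-gradient force points toward the north (bearing 000°).
Geostrophic balance: in the Northern Hemisphere the Coriolis force deflects motion to the right, so the geostrophic wind blows 90° to the right of the pressure-gradient force (low pressure on the left).
Rotating 000° by 90° clockwise gives 090° — the wind blows toward the east.

090°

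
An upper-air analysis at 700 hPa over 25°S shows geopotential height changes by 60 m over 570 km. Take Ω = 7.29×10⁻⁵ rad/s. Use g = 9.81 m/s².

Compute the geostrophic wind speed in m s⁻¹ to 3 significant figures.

16.8 m s⁻¹

Coriolis parameter at 25°S:
f = 2Ω sin φ = 2 × 7.29×10⁻⁵ × sin 25° = 6.16×10⁻⁵ s⁻¹
Height gradient: |∂Z/∂n| = 60 m / 570000 m = 1.05×10⁻⁴
On a pressure surface, geostrophic balance gives V_g = (g/f)|∂Z/∂n|:
V_g = 9.81 × 1.05×10⁻⁴ / 6.16×10⁻⁵ = 16.8 m/s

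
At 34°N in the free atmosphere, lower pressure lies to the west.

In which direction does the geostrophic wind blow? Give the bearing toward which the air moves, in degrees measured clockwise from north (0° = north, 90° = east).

The pressure-gradient force points toward the west (bearing 270°).
Geostrophic balance: in the Northern Hemisphere the Coriolis force deflects motion to the right, so the geostrophic wind blows 90° to the right of the pressure-gradient force (low pressure on the left).
Rotating 270° by 90° clockwise gives 000° — the wind blows toward the north.

000°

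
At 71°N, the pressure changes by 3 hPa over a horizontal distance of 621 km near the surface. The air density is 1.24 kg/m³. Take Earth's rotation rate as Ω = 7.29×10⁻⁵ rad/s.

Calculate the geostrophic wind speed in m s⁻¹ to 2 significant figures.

Coriolis parameter at 71°N:
f = 2Ω sin φ = 2 × 7.29×10⁻⁵ × sin 71° = 1.38×10⁻⁴ s⁻¹
Pressure gradient: |∂P/∂n| = 300 Pa / 621000 m = 4.83×10⁻⁴ Pa/m
Geostrophic balance (pressure-gradient force = Coriolis force):
V_g = (1/(fρ)) |∂P/∂n| = 4.83×10⁻⁴ / (1.38×10⁻⁴ × 1.24) = 2.83 m/s

2.8 m s⁻¹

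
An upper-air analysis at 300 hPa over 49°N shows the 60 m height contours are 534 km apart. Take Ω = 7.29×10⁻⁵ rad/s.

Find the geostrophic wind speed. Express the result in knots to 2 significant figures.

Coriolis parameter at 49°N:
f = 2Ω sin φ = 2 × 7.29×10⁻⁵ × sin 49° = 1.10×10⁻⁴ s⁻¹
Height gradient: |∂Z/∂n| = 60 m / 534000 m = 1.12×10⁻⁴
On a pressure surface, geostrophic balance gives V_g = (g/f)|∂Z/∂n|:
V_g = 9.81 × 1.12×10⁻⁴ / 1.10×10⁻⁴ = 10.0 m/s
Converting: 10.0 m/s × 1.944 = 19 knots

19 knots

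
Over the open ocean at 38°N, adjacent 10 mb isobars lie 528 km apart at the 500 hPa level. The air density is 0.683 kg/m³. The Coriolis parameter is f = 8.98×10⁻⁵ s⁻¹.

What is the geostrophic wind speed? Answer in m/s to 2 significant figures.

Pressure gradient: |∂P/∂n| = 1000 Pa / 528000 m = 1.89×10⁻³ Pa/m
Geostrophic balance (pressure-gradient force = Coriolis force):
V_g = (1/(fρ)) |∂P/∂n| = 1.89×10⁻³ / (8.98×10⁻⁵ × 0.683) = 30.9 m/s

31 m/s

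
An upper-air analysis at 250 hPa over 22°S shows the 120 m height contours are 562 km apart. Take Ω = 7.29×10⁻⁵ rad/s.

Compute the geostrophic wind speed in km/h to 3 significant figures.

Coriolis parameter at 22°S:
f = 2Ω sin φ = 2 × 7.29×10⁻⁵ × sin 22° = 5.46×10⁻⁵ s⁻¹
Height gradient: |∂Z/∂n| = 120 m / 562000 m = 2.14×10⁻⁴
On a pressure surface, geostrophic balance gives V_g = (g/f)|∂Z/∂n|:
V_g = 9.81 × 2.14×10⁻⁴ / 5.46×10⁻⁵ = 38.4 m/s
Converting: 38.4 m/s × 3.6 = 138 km/h

138 km/h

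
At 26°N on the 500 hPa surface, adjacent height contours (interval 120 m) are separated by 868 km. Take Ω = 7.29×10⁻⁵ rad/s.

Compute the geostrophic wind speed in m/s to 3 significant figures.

Coriolis parameter at 26°N:
f = 2Ω sin φ = 2 × 7.29×10⁻⁵ × sin 26° = 6.39×10⁻⁵ s⁻¹
Height gradient: |∂Z/∂n| = 120 m / 868000 m = 1.38×10⁻⁴
On a pressure surface, geostrophic balance gives V_g = (g/f)|∂Z/∂n|:
V_g = 9.81 × 1.38×10⁻⁴ / 6.39×10⁻⁵ = 21.2 m/s

21.2 m/s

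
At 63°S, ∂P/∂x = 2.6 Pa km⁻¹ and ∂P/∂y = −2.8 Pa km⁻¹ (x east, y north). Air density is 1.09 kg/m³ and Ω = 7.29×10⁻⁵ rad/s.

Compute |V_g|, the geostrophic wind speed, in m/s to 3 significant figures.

Coriolis parameter at 63°S:
f = 2Ω sin φ = 2 × 7.29×10⁻⁵ × sin 63° = 1.30×10⁻⁴ s⁻¹
In the Southern Hemisphere f is negative: f = −1.30×10⁻⁴ s⁻¹.
Component geostrophic relations (x east, y north):
u_g = −(1/(fρ)) ∂P/∂y,  v_g = (1/(fρ)) ∂P/∂x
u_g = −(−2.8×10⁻³)/(−1.30×10⁻⁴ × 1.09) = −19.8 m/s;  v_g = (2.6×10⁻³)/(−1.30×10⁻⁴ × 1.09) = −18.4 m/s
|V_g| = √(u_g² + v_g²) = 27.0 m/s

27.0 m/s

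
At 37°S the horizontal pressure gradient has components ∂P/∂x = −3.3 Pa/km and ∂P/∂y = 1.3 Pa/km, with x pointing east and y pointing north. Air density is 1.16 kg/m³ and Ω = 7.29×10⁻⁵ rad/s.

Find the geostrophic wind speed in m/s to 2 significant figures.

Coriolis parameter at 37°S:
f = 2Ω sin φ = 2 × 7.29×10⁻⁵ × sin 37° = 8.77×10⁻⁵ s⁻¹
In the Southern Hemisphere f is negative: f = −8.77×10⁻⁵ s⁻¹.
Component geostrophic relations (x east, y north):
u_g = −(1/(fρ)) ∂P/∂y,  v_g = (1/(fρ)) ∂P/∂x
u_g = −(1.3×10⁻³)/(−8.77×10⁻⁵ × 1.16) = 12.8 m/s;  v_g = (−3.3×10⁻³)/(−8.77×10⁻⁵ × 1.16) = 32.4 m/s
|V_g| = √(u_g² + v_g²) = 34.8 m/s

35 m/s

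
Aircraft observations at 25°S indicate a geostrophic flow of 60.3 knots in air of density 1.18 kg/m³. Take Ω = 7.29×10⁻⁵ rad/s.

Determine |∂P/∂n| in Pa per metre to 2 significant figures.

Coriolis parameter at 25°S:
f = 2Ω sin φ = 2 × 7.29×10⁻⁵ × sin 25° = 6.16×10⁻⁵ s⁻¹
Wind speed in SI: 60.3 knots = 31.0 m/s
Geostrophic balance rearranged: |∂P/∂n| = f ρ V_g
|∂P/∂n| = 6.16×10⁻⁵ × 1.18 × 31.0 = 2.26×10⁻³ Pa/m

2.3×10⁻³ Pa/m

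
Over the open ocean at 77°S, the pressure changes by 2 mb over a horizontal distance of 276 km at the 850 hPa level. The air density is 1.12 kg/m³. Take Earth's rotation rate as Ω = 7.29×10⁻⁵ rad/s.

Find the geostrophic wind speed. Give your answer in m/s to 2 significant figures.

4.6 m/s

Coriolis parameter at 77°S:
f = 2Ω sin φ = 2 × 7.29×10⁻⁵ × sin 77° = 1.42×10⁻⁴ s⁻¹
Pressure gradient: |∂P/∂n| = 200 Pa / 276000 m = 7.25×10⁻⁴ Pa/m
Geostrophic balance (pressure-gradient force = Coriolis force):
V_g = (1/(fρ)) |∂P/∂n| = 7.25×10⁻⁴ / (1.42×10⁻⁴ × 1.12) = 4.55 m/s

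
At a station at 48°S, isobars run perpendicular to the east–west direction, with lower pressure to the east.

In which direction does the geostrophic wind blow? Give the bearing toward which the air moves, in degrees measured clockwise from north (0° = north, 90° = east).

000°

The pressure-gradient force points toward the east (bearing 090°).
Geostrophic balance: in the Southern Hemisphere the Coriolis force deflects motion to the left, so the geostrophic wind blows 90° to the left of the pressure-gradient force (low pressure on the right).
Rotating 090° by 90° counterclockwise gives 000° — the wind blows toward the north.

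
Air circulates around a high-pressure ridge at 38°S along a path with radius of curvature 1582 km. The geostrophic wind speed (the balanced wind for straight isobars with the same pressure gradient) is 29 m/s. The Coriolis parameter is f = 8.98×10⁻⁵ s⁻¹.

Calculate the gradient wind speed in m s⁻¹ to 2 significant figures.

41 m s⁻¹

Around a high, pressure-gradient force acts outward with centrifugal, so Coriolis balances both:
fV = (1/ρ)|∂P/∂n| + V²/R  →  V² − fR·V + fR·V_g = 0
With fR = 8.98×10⁻⁵ × 1582×10³ m = 142 m/s:
V = [fR − √((fR)² − 4 fR V_g)]/2 = [142 − √(142² − 4×142×29)]/2 = 40.6 m/s
Supergeostrophic (V > V_g = 29 m/s), as expected around a high.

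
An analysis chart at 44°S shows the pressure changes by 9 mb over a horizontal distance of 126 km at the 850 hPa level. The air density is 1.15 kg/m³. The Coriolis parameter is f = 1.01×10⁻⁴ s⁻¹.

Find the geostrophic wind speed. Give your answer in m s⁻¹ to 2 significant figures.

61 m s⁻¹

Pressure gradient: |∂P/∂n| = 900 Pa / 126000 m = 7.14×10⁻³ Pa/m
Geostrophic balance (pressure-gradient force = Coriolis force):
V_g = (1/(fρ)) |∂P/∂n| = 7.14×10⁻³ / (1.01×10⁻⁴ × 1.15) = 61.5 m/s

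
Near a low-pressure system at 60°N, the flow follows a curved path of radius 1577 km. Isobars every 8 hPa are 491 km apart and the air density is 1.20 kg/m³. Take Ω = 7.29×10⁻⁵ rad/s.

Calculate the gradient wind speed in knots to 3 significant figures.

19.9 knots

Coriolis parameter at 60°N:
f = 2Ω sin φ = 2 × 7.29×10⁻⁵ × sin 60° = 1.26×10⁻⁴ s⁻¹
Pressure gradient: |∂P/∂n| = 800 Pa / 491000 m = 1.63×10⁻³ Pa/m
Geostrophic speed: V_g = |∂P/∂n|/(fρ) = 1.63×10⁻³/(1.26×10⁻⁴ × 1.20) = 10.8 m/s
Around a low, centrifugal force acts outward with Coriolis, so pressure-gradient force balances both:
(1/ρ)|∂P/∂n| = fV + V²/R  →  V² + fR·V − fR·V_g = 0
With fR = 1.26×10⁻⁴ × 1577×10³ m = 199 m/s:
V = [−fR + √((fR)² + 4 fR V_g)]/2 = [−199 + √(199² + 4×199×10.8)]/2 = 10.2 m/s
Subgeostrophic (V < V_g = 10.8 m/s), as expected around a low.
Converting: 10.2 m/s × 1.944 = 19.9 knots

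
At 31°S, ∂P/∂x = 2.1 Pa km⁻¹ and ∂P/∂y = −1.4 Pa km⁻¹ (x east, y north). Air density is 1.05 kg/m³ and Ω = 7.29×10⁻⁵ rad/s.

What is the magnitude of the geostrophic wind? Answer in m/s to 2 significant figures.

Coriolis parameter at 31°S:
f = 2Ω sin φ = 2 × 7.29×10⁻⁵ × sin 31° = 7.51×10⁻⁵ s⁻¹
In the Southern Hemisphere f is negative: f = −7.51×10⁻⁵ s⁻¹.
Component geostrophic relations (x east, y north):
u_g = −(1/(fρ)) ∂P/∂y,  v_g = (1/(fρ)) ∂P/∂x
u_g = −(−1.4×10⁻³)/(−7.51×10⁻⁵ × 1.05) = −17.8 m/s;  v_g = (2.1×10⁻³)/(−7.51×10⁻⁵ × 1.05) = −26.6 m/s
|V_g| = √(u_g² + v_g²) = 32.0 m/s

32 m/s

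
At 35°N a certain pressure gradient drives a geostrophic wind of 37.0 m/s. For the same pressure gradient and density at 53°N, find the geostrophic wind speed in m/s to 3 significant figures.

26.6 m/s

With the same pressure gradient and density, V_g ∝ 1/f ∝ 1/sin φ.
V₂ = V₁ · sin φ₁ / sin φ₂ = 37.0 × sin 35° / sin 53°
V₂ = 37.0 × 0.5736/0.7986 = 26.6 m/s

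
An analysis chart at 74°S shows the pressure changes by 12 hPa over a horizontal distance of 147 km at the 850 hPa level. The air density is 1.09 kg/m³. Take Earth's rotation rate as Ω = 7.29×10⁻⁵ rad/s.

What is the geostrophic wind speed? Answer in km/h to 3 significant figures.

192 km/h

Coriolis parameter at 74°S:
f = 2Ω sin φ = 2 × 7.29×10⁻⁵ × sin 74° = 1.40×10⁻⁴ s⁻¹
Pressure gradient: |∂P/∂n| = 1200 Pa / 147000 m = 8.16×10⁻³ Pa/m
Geostrophic balance (pressure-gradient force = Coriolis force):
V_g = (1/(fρ)) |∂P/∂n| = 8.16×10⁻³ / (1.40×10⁻⁴ × 1.09) = 53.4 m/s
Converting: 53.4 m/s × 3.6 = 192 km/h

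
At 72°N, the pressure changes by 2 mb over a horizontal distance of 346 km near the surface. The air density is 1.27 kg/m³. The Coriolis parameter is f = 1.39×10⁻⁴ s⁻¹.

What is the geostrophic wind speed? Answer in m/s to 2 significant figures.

Pressure gradient: |∂P/∂n| = 200 Pa / 346000 m = 5.78×10⁻⁴ Pa/m
Geostrophic balance (pressure-gradient force = Coriolis force):
V_g = (1/(fρ)) |∂P/∂n| = 5.78×10⁻⁴ / (1.39×10⁻⁴ × 1.27) = 3.27 m/s

3.3 m/s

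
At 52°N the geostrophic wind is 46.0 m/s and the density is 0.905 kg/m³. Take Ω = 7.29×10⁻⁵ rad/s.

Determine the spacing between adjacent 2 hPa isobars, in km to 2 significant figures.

42 km

Coriolis parameter at 52°N:
f = 2Ω sin φ = 2 × 7.29×10⁻⁵ × sin 52° = 1.15×10⁻⁴ s⁻¹
Geostrophic balance rearranged: |∂P/∂n| = f ρ V_g
|∂P/∂n| = 1.15×10⁻⁴ × 0.905 × 46.0 = 4.78×10⁻³ Pa/m
Isobar spacing: Δn = ΔP/|∂P/∂n| = 200 Pa / 4.78×10⁻³ Pa/m = 41815 m ≈ 42 km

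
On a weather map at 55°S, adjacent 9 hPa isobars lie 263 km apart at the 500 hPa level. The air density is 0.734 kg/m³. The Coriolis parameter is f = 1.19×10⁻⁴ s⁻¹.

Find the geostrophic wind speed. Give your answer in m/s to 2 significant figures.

Pressure gradient: |∂P/∂n| = 900 Pa / 263000 m = 3.42×10⁻³ Pa/m
Geostrophic balance (pressure-gradient force = Coriolis force):
V_g = (1/(fρ)) |∂P/∂n| = 3.42×10⁻³ / (1.19×10⁻⁴ × 0.734) = 39.2 m/s

39 m/s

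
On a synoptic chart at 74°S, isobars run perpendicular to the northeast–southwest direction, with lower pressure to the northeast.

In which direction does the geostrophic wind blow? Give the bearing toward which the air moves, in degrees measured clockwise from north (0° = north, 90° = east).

315°

The pressure-gradient force points toward the northeast (bearing 045°).
Geostrophic balance: in the Southern Hemisphere the Coriolis force deflects motion to the left, so the geostrophic wind blows 90° to the left of the pressure-gradient force (low pressure on the right).
Rotating 045° by 90° counterclockwise gives 315° — the wind blows toward the northwest.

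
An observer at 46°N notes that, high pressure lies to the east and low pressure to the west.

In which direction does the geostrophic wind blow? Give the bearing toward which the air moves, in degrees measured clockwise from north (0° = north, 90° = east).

000°

The pressure-gradient force points toward the west (bearing 270°).
Geostrophic balance: in the Northern Hemisphere the Coriolis force deflects motion to the right, so the geostrophic wind blows 90° to the right of the pressure-gradient force (low pressure on the left).
Rotating 270° by 90° clockwise gives 000° — the wind blows toward the north.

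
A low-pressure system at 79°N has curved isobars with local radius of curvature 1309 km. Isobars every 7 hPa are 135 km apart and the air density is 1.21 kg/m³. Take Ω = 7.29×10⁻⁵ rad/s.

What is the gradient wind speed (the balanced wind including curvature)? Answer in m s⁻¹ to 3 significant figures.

Coriolis parameter at 79°N:
f = 2Ω sin φ = 2 × 7.29×10⁻⁵ × sin 79° = 1.43×10⁻⁴ s⁻¹
Pressure gradient: |∂P/∂n| = 700 Pa / 135000 m = 5.19×10⁻³ Pa/m
Geostrophic speed: V_g = |∂P/∂n|/(fρ) = 5.19×10⁻³/(1.43×10⁻⁴ × 1.21) = 29.9 m/s
Around a low, centrifugal force acts outward with Coriolis, so pressure-gradient force balances both:
(1/ρ)|∂P/∂n| = fV + V²/R  →  V² + fR·V − fR·V_g = 0
With fR = 1.43×10⁻⁴ × 1309×10³ m = 187 m/s:
V = [−fR + √((fR)² + 4 fR V_g)]/2 = [−187 + √(187² + 4×187×29.9)]/2 = 26.3 m/s
Subgeostrophic (V < V_g = 29.9 m/s), as expected around a low.

26.3 m s⁻¹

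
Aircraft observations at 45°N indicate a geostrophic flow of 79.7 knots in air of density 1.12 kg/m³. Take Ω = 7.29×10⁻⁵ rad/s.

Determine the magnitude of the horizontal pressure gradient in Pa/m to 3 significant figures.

Coriolis parameter at 45°N:
f = 2Ω sin φ = 2 × 7.29×10⁻⁵ × sin 45° = 1.03×10⁻⁴ s⁻¹
Wind speed in SI: 79.7 knots = 41.0 m/s
Geostrophic balance rearranged: |∂P/∂n| = f ρ V_g
|∂P/∂n| = 1.03×10⁻⁴ × 1.12 × 41.0 = 4.73×10⁻³ Pa/m

4.73×10⁻³ Pa/m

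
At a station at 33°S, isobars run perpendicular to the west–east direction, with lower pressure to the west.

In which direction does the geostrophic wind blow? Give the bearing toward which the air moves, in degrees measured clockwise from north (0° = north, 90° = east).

The pressure-gradient force points toward the west (bearing 270°).
Geostrophic balance: in the Southern Hemisphere the Coriolis force deflects motion to the left, so the geostrophic wind blows 90° to the left of the pressure-gradient force (low pressure on the right).
Rotating 270° by 90° counterclockwise gives 180° — the wind blows toward the south.

180°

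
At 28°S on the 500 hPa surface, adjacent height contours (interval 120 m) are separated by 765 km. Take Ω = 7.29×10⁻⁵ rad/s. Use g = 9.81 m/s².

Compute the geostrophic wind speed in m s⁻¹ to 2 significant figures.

22 m s⁻¹

Coriolis parameter at 28°S:
f = 2Ω sin φ = 2 × 7.29×10⁻⁵ × sin 28° = 6.84×10⁻⁵ s⁻¹
Height gradient: |∂Z/∂n| = 120 m / 765000 m = 1.57×10⁻⁴
On a pressure surface, geostrophic balance gives V_g = (g/f)|∂Z/∂n|:
V_g = 9.81 × 1.57×10⁻⁴ / 6.84×10⁻⁵ = 22.5 m/s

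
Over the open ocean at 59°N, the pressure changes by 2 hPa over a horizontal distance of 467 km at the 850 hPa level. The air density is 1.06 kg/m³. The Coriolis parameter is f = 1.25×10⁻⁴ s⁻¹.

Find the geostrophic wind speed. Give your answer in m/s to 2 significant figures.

3.2 m/s

Pressure gradient: |∂P/∂n| = 200 Pa / 467000 m = 4.28×10⁻⁴ Pa/m
Geostrophic balance (pressure-gradient force = Coriolis force):
V_g = (1/(fρ)) |∂P/∂n| = 4.28×10⁻⁴ / (1.25×10⁻⁴ × 1.06) = 3.23 m/s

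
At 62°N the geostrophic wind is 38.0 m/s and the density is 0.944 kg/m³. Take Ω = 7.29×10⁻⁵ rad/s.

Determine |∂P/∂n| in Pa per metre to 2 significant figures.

Coriolis parameter at 62°N:
f = 2Ω sin φ = 2 × 7.29×10⁻⁵ × sin 62° = 1.29×10⁻⁴ s⁻¹
Geostrophic balance rearranged: |∂P/∂n| = f ρ V_g
|∂P/∂n| = 1.29×10⁻⁴ × 0.944 × 38.0 = 4.62×10⁻³ Pa/m

4.6×10⁻³ Pa/m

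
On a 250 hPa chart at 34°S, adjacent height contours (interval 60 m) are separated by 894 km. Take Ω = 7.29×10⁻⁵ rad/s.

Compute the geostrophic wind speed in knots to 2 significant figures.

16 knots

Coriolis parameter at 34°S:
f = 2Ω sin φ = 2 × 7.29×10⁻⁵ × sin 34° = 8.15×10⁻⁵ s⁻¹
Height gradient: |∂Z/∂n| = 60 m / 894000 m = 6.71×10⁻⁵
On a pressure surface, geostrophic balance gives V_g = (g/f)|∂Z/∂n|:
V_g = 9.81 × 6.71×10⁻⁵ / 8.15×10⁻⁵ = 8.08 m/s
Converting: 8.08 m/s × 1.944 = 16 knots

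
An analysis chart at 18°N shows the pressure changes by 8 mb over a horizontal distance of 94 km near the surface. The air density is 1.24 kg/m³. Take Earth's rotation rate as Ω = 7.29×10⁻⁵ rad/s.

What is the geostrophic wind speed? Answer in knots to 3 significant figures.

296 knots

Coriolis parameter at 18°N:
f = 2Ω sin φ = 2 × 7.29×10⁻⁵ × sin 18° = 4.51×10⁻⁵ s⁻¹
Pressure gradient: |∂P/∂n| = 800 Pa / 94000 m = 8.51×10⁻³ Pa/m
Geostrophic balance (pressure-gradient force = Coriolis force):
V_g = (1/(fρ)) |∂P/∂n| = 8.51×10⁻³ / (4.51×10⁻⁵ × 1.24) = 152 m/s
Converting: 152 m/s × 1.944 = 296 knots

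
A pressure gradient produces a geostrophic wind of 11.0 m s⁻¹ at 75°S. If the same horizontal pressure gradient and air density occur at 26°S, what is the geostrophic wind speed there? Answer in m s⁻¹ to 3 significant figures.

With the same pressure gradient and density, V_g ∝ 1/f ∝ 1/sin φ.
V₂ = V₁ · sin φ₁ / sin φ₂ = 11.0 × sin 75° / sin 26°
V₂ = 11.0 × 0.9659/0.4384 = 24.2 m s⁻¹

24.2 m s⁻¹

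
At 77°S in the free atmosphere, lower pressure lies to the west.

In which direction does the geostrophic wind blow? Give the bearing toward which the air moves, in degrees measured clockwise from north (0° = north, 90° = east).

180°

The pressure-gradient force points toward the west (bearing 270°).
Geostrophic balance: in the Southern Hemisphere the Coriolis force deflects motion to the left, so the geostrophic wind blows 90° to the left of the pressure-gradient force (low pressure on the right).
Rotating 270° by 90° counterclockwise gives 180° — the wind blows toward the south.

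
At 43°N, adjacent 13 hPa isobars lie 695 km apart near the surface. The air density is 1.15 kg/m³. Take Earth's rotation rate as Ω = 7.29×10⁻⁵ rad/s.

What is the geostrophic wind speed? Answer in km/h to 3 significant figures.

Coriolis parameter at 43°N:
f = 2Ω sin φ = 2 × 7.29×10⁻⁵ × sin 43° = 9.94×10⁻⁵ s⁻¹
Pressure gradient: |∂P/∂n| = 1300 Pa / 695000 m = 1.87×10⁻³ Pa/m
Geostrophic balance (pressure-gradient force = Coriolis force):
V_g = (1/(fρ)) |∂P/∂n| = 1.87×10⁻³ / (9.94×10⁻⁵ × 1.15) = 16.4 m/s
Converting: 16.4 m/s × 3.6 = 58.9 km/h

58.9 km/h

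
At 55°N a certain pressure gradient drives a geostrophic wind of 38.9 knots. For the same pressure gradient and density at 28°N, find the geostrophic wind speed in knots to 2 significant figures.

With the same pressure gradient and density, V_g ∝ 1/f ∝ 1/sin φ.
V₂ = V₁ · sin φ₁ / sin φ₂ = 38.9 × sin 55° / sin 28°
V₂ = 38.9 × 0.8192/0.4695 = 68 knots

68 knots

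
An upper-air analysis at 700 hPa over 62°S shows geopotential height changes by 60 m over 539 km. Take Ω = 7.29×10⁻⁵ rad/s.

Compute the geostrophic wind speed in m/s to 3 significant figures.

8.48 m/s

Coriolis parameter at 62°S:
f = 2Ω sin φ = 2 × 7.29×10⁻⁵ × sin 62° = 1.29×10⁻⁴ s⁻¹
Height gradient: |∂Z/∂n| = 60 m / 539000 m = 1.11×10⁻⁴
On a pressure surface, geostrophic balance gives V_g = (g/f)|∂Z/∂n|:
V_g = 9.81 × 1.11×10⁻⁴ / 1.29×10⁻⁴ = 8.48 m/s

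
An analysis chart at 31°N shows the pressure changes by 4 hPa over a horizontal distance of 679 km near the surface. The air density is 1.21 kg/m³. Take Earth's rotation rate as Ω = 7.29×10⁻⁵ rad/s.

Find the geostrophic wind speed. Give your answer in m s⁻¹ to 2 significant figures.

6.5 m s⁻¹

Coriolis parameter at 31°N:
f = 2Ω sin φ = 2 × 7.29×10⁻⁵ × sin 31° = 7.51×10⁻⁵ s⁻¹
Pressure gradient: |∂P/∂n| = 400 Pa / 679000 m = 5.89×10⁻⁴ Pa/m
Geostrophic balance (pressure-gradient force = Coriolis force):
V_g = (1/(fρ)) |∂P/∂n| = 5.89×10⁻⁴ / (7.51×10⁻⁵ × 1.21) = 6.48 m/s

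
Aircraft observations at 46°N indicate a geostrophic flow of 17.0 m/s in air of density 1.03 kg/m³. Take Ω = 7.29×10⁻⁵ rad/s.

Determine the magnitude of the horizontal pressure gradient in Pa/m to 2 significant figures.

Coriolis parameter at 46°N:
f = 2Ω sin φ = 2 × 7.29×10⁻⁵ × sin 46° = 1.05×10⁻⁴ s⁻¹
Geostrophic balance rearranged: |∂P/∂n| = f ρ V_g
|∂P/∂n| = 1.05×10⁻⁴ × 1.03 × 17.0 = 1.84×10⁻³ Pa/m

1.8×10⁻³ Pa/m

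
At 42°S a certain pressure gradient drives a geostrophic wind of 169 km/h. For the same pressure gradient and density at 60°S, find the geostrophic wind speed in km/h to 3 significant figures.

131 km/h

With the same pressure gradient and density, V_g ∝ 1/f ∝ 1/sin φ.
V₂ = V₁ · sin φ₁ / sin φ₂ = 169 × sin 42° / sin 60°
V₂ = 169 × 0.6691/0.8660 = 131 km/h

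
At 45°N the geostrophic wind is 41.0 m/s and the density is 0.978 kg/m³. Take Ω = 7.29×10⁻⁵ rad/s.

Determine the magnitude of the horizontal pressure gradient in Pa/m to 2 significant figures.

4.1×10⁻³ Pa/m

Coriolis parameter at 45°N:
f = 2Ω sin φ = 2 × 7.29×10⁻⁵ × sin 45° = 1.03×10⁻⁴ s⁻¹
Geostrophic balance rearranged: |∂P/∂n| = f ρ V_g
|∂P/∂n| = 1.03×10⁻⁴ × 0.978 × 41.0 = 4.13×10⁻³ Pa/m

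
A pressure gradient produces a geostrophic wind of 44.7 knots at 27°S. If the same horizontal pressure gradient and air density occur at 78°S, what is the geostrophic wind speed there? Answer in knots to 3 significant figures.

20.7 knots

With the same pressure gradient and density, V_g ∝ 1/f ∝ 1/sin φ.
V₂ = V₁ · sin φ₁ / sin φ₂ = 44.7 × sin 27° / sin 78°
V₂ = 44.7 × 0.4540/0.9781 = 20.7 knots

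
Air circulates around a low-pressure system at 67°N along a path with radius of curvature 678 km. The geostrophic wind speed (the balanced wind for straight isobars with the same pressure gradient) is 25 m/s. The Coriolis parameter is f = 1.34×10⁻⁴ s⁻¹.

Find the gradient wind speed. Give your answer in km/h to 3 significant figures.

73.5 km/h

Around a low, centrifugal force acts outward with Coriolis, so pressure-gradient force balances both:
(1/ρ)|∂P/∂n| = fV + V²/R  →  V² + fR·V − fR·V_g = 0
With fR = 1.34×10⁻⁴ × 678×10³ m = 90.9 m/s:
V = [−fR + √((fR)² + 4 fR V_g)]/2 = [−90.9 + √(90.9² + 4×90.9×25)]/2 = 20.4 m/s
Subgeostrophic (V < V_g = 25 m/s), as expected around a low.
Converting: 20.4 m/s × 3.6 = 73.5 km/h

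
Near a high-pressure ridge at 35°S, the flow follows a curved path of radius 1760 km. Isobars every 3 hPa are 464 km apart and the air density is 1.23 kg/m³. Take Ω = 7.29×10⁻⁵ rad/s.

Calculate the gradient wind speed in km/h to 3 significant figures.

23.7 km/h

Coriolis parameter at 35°S:
f = 2Ω sin φ = 2 × 7.29×10⁻⁵ × sin 35° = 8.36×10⁻⁵ s⁻¹
Pressure gradient: |∂P/∂n| = 300 Pa / 464000 m = 6.47×10⁻⁴ Pa/m
Geostrophic speed: V_g = |∂P/∂n|/(fρ) = 6.47×10⁻⁴/(8.36×10⁻⁵ × 1.23) = 6.29 m/s
Around a high, pressure-gradient force acts outward with centrifugal, so Coriolis balances both:
fV = (1/ρ)|∂P/∂n| + V²/R  →  V² − fR·V + fR·V_g = 0
With fR = 8.36×10⁻⁵ × 1760×10³ m = 147 m/s:
V = [fR − √((fR)² − 4 fR V_g)]/2 = [147 − √(147² − 4×147×6.29)]/2 = 6.58 m/s
Supergeostrophic (V > V_g = 6.29 m/s), as expected around a high.
Converting: 6.58 m/s × 3.6 = 23.7 km/h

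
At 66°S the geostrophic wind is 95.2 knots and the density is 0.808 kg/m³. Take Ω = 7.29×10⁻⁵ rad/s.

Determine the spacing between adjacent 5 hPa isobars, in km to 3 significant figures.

94.9 km

Coriolis parameter at 66°S:
f = 2Ω sin φ = 2 × 7.29×10⁻⁵ × sin 66° = 1.33×10⁻⁴ s⁻¹
Wind speed in SI: 95.2 knots = 49.0 m/s
Geostrophic balance rearranged: |∂P/∂n| = f ρ V_g
|∂P/∂n| = 1.33×10⁻⁴ × 0.808 × 49.0 = 5.27×10⁻³ Pa/m
Isobar spacing: Δn = ΔP/|∂P/∂n| = 500 Pa / 5.27×10⁻³ Pa/m = 94863 m ≈ 94.9 km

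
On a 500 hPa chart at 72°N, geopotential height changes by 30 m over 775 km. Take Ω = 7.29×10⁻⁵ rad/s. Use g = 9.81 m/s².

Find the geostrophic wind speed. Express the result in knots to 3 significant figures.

Coriolis parameter at 72°N:
f = 2Ω sin φ = 2 × 7.29×10⁻⁵ × sin 72° = 1.39×10⁻⁴ s⁻¹
Height gradient: |∂Z/∂n| = 30 m / 775000 m = 3.87×10⁻⁵
On a pressure surface, geostrophic balance gives V_g = (g/f)|∂Z/∂n|:
V_g = 9.81 × 3.87×10⁻⁵ / 1.39×10⁻⁴ = 2.74 m/s
Converting: 2.74 m/s × 1.944 = 5.32 knots

5.32 knots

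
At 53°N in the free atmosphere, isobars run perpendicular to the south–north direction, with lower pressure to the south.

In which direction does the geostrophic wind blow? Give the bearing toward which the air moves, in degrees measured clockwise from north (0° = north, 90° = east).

270°

The pressure-gradient force points toward the south (bearing 180°).
Geostrophic balance: in the Northern Hemisphere the Coriolis force deflects motion to the right, so the geostrophic wind blows 90° to the right of the pressure-gradient force (low pressure on the left).
Rotating 180° by 90° clockwise gives 270° — the wind blows toward the west.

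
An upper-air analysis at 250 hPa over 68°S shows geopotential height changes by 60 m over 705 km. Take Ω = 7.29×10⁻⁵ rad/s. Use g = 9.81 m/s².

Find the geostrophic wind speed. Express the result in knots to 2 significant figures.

12 knots

Coriolis parameter at 68°S:
f = 2Ω sin φ = 2 × 7.29×10⁻⁵ × sin 68° = 1.35×10⁻⁴ s⁻¹
Height gradient: |∂Z/∂n| = 60 m / 705000 m = 8.51×10⁻⁵
On a pressure surface, geostrophic balance gives V_g = (g/f)|∂Z/∂n|:
V_g = 9.81 × 8.51×10⁻⁵ / 1.35×10⁻⁴ = 6.18 m/s
Converting: 6.18 m/s × 1.944 = 12 knots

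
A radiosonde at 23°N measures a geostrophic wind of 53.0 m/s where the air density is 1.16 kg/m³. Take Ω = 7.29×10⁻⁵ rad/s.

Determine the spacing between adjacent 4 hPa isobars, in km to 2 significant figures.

110 km

Coriolis parameter at 23°N:
f = 2Ω sin φ = 2 × 7.29×10⁻⁵ × sin 23° = 5.70×10⁻⁵ s⁻¹
Geostrophic balance rearranged: |∂P/∂n| = f ρ V_g
|∂P/∂n| = 5.70×10⁻⁵ × 1.16 × 53.0 = 3.50×10⁻³ Pa/m
Isobar spacing: Δn = ΔP/|∂P/∂n| = 400 Pa / 3.50×10⁻³ Pa/m = 114206 m ≈ 110 km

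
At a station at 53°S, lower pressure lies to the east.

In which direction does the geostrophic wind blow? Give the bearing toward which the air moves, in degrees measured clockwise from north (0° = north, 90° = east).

The pressure-gradient force points toward the east (bearing 090°).
Geostrophic balance: in the Southern Hemisphere the Coriolis force deflects motion to the left, so the geostrophic wind blows 90° to the left of the pressure-gradient force (low pressure on the right).
Rotating 090° by 90° counterclockwise gives 000° — the wind blows toward the north.

000°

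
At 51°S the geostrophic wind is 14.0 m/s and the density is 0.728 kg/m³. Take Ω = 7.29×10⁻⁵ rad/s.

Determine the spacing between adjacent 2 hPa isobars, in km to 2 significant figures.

Coriolis parameter at 51°S:
f = 2Ω sin φ = 2 × 7.29×10⁻⁵ × sin 51° = 1.13×10⁻⁴ s⁻¹
Geostrophic balance rearranged: |∂P/∂n| = f ρ V_g
|∂P/∂n| = 1.13×10⁻⁴ × 0.728 × 14.0 = 1.15×10⁻³ Pa/m
Isobar spacing: Δn = ΔP/|∂P/∂n| = 200 Pa / 1.15×10⁻³ Pa/m = 173185 m ≈ 170 km

170 km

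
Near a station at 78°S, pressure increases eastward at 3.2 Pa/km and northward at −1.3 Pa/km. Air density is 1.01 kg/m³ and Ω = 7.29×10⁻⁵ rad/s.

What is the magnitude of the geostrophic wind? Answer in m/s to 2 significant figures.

24 m/s

Coriolis parameter at 78°S:
f = 2Ω sin φ = 2 × 7.29×10⁻⁵ × sin 78° = 1.43×10⁻⁴ s⁻¹
In the Southern Hemisphere f is negative: f = −1.43×10⁻⁴ s⁻¹.
Component geostrophic relations (x east, y north):
u_g = −(1/(fρ)) ∂P/∂y,  v_g = (1/(fρ)) ∂P/∂x
u_g = −(−1.3×10⁻³)/(−1.43×10⁻⁴ × 1.01) = −9.03 m/s;  v_g = (3.2×10⁻³)/(−1.43×10⁻⁴ × 1.01) = −22.2 m/s
|V_g| = √(u_g² + v_g²) = 24.0 m/s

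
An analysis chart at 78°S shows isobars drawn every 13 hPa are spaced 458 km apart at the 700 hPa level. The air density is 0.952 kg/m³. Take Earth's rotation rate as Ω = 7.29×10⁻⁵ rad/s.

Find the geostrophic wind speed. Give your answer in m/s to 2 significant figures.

21 m/s

Coriolis parameter at 78°S:
f = 2Ω sin φ = 2 × 7.29×10⁻⁵ × sin 78° = 1.43×10⁻⁴ s⁻¹
Pressure gradient: |∂P/∂n| = 1300 Pa / 458000 m = 2.84×10⁻³ Pa/m
Geostrophic balance (pressure-gradient force = Coriolis force):
V_g = (1/(fρ)) |∂P/∂n| = 2.84×10⁻³ / (1.43×10⁻⁴ × 0.952) = 20.9 m/s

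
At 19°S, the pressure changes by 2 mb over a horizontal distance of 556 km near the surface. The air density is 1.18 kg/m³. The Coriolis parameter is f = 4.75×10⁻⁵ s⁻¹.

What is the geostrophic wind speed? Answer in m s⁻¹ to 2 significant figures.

6.4 m s⁻¹

Pressure gradient: |∂P/∂n| = 200 Pa / 556000 m = 3.60×10⁻⁴ Pa/m
Geostrophic balance (pressure-gradient force = Coriolis force):
V_g = (1/(fρ)) |∂P/∂n| = 3.60×10⁻⁴ / (4.75×10⁻⁵ × 1.18) = 6.42 m/s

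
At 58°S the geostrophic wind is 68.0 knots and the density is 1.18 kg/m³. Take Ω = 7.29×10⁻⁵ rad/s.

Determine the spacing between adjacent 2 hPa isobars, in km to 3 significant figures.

Coriolis parameter at 58°S:
f = 2Ω sin φ = 2 × 7.29×10⁻⁵ × sin 58° = 1.24×10⁻⁴ s⁻¹
Wind speed in SI: 68.0 knots = 35.0 m/s
Geostrophic balance rearranged: |∂P/∂n| = f ρ V_g
|∂P/∂n| = 1.24×10⁻⁴ × 1.18 × 35.0 = 5.10×10⁻³ Pa/m
Isobar spacing: Δn = ΔP/|∂P/∂n| = 200 Pa / 5.10×10⁻³ Pa/m = 39185 m ≈ 39.2 km

39.2 km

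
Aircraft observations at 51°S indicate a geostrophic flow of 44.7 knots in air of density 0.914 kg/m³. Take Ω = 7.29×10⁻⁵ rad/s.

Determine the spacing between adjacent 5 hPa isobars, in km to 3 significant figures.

Coriolis parameter at 51°S:
f = 2Ω sin φ = 2 × 7.29×10⁻⁵ × sin 51° = 1.13×10⁻⁴ s⁻¹
Wind speed in SI: 44.7 knots = 23.0 m/s
Geostrophic balance rearranged: |∂P/∂n| = f ρ V_g
|∂P/∂n| = 1.13×10⁻⁴ × 0.914 × 23.0 = 2.38×10⁻³ Pa/m
Isobar spacing: Δn = ΔP/|∂P/∂n| = 500 Pa / 2.38×10⁻³ Pa/m = 209951 m ≈ 210 km

210 km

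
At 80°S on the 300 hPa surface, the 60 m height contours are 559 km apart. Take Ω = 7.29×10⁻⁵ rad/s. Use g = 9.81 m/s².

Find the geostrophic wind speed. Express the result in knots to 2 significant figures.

14 knots

Coriolis parameter at 80°S:
f = 2Ω sin φ = 2 × 7.29×10⁻⁵ × sin 80° = 1.44×10⁻⁴ s⁻¹
Height gradient: |∂Z/∂n| = 60 m / 559000 m = 1.07×10⁻⁴
On a pressure surface, geostrophic balance gives V_g = (g/f)|∂Z/∂n|:
V_g = 9.81 × 1.07×10⁻⁴ / 1.44×10⁻⁴ = 7.33 m/s
Converting: 7.33 m/s × 1.944 = 14 knots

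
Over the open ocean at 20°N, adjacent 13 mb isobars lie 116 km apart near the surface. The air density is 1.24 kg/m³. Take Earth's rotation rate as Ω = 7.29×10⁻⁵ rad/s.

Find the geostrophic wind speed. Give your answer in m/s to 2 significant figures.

180 m/s

Coriolis parameter at 20°N:
f = 2Ω sin φ = 2 × 7.29×10⁻⁵ × sin 20° = 4.99×10⁻⁵ s⁻¹
Pressure gradient: |∂P/∂n| = 1300 Pa / 116000 m = 1.12×10⁻² Pa/m
Geostrophic balance (pressure-gradient force = Coriolis force):
V_g = (1/(fρ)) |∂P/∂n| = 1.12×10⁻² / (4.99×10⁻⁵ × 1.24) = 181 m/s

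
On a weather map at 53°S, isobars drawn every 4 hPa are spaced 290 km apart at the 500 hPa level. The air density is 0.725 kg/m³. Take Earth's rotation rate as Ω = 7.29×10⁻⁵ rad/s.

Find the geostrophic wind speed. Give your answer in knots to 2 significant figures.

32 knots

Coriolis parameter at 53°S:
f = 2Ω sin φ = 2 × 7.29×10⁻⁵ × sin 53° = 1.16×10⁻⁴ s⁻¹
Pressure gradient: |∂P/∂n| = 400 Pa / 290000 m = 1.38×10⁻³ Pa/m
Geostrophic balance (pressure-gradient force = Coriolis force):
V_g = (1/(fρ)) |∂P/∂n| = 1.38×10⁻³ / (1.16×10⁻⁴ × 0.725) = 16.3 m/s
Converting: 16.3 m/s × 1.944 = 32 knots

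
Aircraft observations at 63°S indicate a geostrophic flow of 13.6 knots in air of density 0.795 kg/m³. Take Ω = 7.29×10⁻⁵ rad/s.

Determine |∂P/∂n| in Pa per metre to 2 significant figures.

Coriolis parameter at 63°S:
f = 2Ω sin φ = 2 × 7.29×10⁻⁵ × sin 63° = 1.30×10⁻⁴ s⁻¹
Wind speed in SI: 13.6 knots = 7.00 m/s
Geostrophic balance rearranged: |∂P/∂n| = f ρ V_g
|∂P/∂n| = 1.30×10⁻⁴ × 0.795 × 7.00 = 7.23×10⁻⁴ Pa/m

7.2×10⁻⁴ Pa/m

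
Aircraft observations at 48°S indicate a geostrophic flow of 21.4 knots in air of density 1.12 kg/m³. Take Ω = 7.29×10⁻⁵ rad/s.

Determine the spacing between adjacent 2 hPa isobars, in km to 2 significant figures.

150 km

Coriolis parameter at 48°S:
f = 2Ω sin φ = 2 × 7.29×10⁻⁵ × sin 48° = 1.08×10⁻⁴ s⁻¹
Wind speed in SI: 21.4 knots = 11.0 m/s
Geostrophic balance rearranged: |∂P/∂n| = f ρ V_g
|∂P/∂n| = 1.08×10⁻⁴ × 1.12 × 11.0 = 1.34×10⁻³ Pa/m
Isobar spacing: Δn = ΔP/|∂P/∂n| = 200 Pa / 1.34×10⁻³ Pa/m = 149703 m ≈ 150 km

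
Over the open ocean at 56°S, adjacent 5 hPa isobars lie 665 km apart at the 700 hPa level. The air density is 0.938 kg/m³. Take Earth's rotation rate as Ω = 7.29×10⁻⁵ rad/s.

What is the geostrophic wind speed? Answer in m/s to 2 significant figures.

6.6 m/s

Coriolis parameter at 56°S:
f = 2Ω sin φ = 2 × 7.29×10⁻⁵ × sin 56° = 1.21×10⁻⁴ s⁻¹
Pressure gradient: |∂P/∂n| = 500 Pa / 665000 m = 7.52×10⁻⁴ Pa/m
Geostrophic balance (pressure-gradient force = Coriolis force):
V_g = (1/(fρ)) |∂P/∂n| = 7.52×10⁻⁴ / (1.21×10⁻⁴ × 0.938) = 6.63 m/s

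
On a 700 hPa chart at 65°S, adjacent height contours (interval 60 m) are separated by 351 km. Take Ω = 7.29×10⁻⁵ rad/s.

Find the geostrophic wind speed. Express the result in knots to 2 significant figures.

25 knots

Coriolis parameter at 65°S:
f = 2Ω sin φ = 2 × 7.29×10⁻⁵ × sin 65° = 1.32×10⁻⁴ s⁻¹
Height gradient: |∂Z/∂n| = 60 m / 351000 m = 1.71×10⁻⁴
On a pressure surface, geostrophic balance gives V_g = (g/f)|∂Z/∂n|:
V_g = 9.81 × 1.71×10⁻⁴ / 1.32×10⁻⁴ = 12.7 m/s
Converting: 12.7 m/s × 1.944 = 25 knots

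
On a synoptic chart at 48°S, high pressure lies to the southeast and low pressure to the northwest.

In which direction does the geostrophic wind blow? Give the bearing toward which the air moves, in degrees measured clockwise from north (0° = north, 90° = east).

225°

The pressure-gradient force points toward the northwest (bearing 315°).
Geostrophic balance: in the Southern Hemisphere the Coriolis force deflects motion to the left, so the geostrophic wind blows 90° to the left of the pressure-gradient force (low pressure on the right).
Rotating 315° by 90° counterclockwise gives 225° — the wind blows toward the southwest.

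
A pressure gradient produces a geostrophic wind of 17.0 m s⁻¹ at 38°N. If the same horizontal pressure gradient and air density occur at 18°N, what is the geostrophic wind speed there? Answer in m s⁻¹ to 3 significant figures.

With the same pressure gradient and density, V_g ∝ 1/f ∝ 1/sin φ.
V₂ = V₁ · sin φ₁ / sin φ₂ = 17.0 × sin 38° / sin 18°
V₂ = 17.0 × 0.6157/0.3090 = 33.9 m s⁻¹

33.9 m s⁻¹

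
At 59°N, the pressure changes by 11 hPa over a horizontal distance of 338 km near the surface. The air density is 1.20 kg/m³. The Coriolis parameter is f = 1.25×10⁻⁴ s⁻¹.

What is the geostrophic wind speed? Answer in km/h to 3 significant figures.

78.1 km/h

Pressure gradient: |∂P/∂n| = 1100 Pa / 338000 m = 3.25×10⁻³ Pa/m
Geostrophic balance (pressure-gradient force = Coriolis force):
V_g = (1/(fρ)) |∂P/∂n| = 3.25×10⁻³ / (1.25×10⁻⁴ × 1.20) = 21.7 m/s
Converting: 21.7 m/s × 3.6 = 78.1 km/h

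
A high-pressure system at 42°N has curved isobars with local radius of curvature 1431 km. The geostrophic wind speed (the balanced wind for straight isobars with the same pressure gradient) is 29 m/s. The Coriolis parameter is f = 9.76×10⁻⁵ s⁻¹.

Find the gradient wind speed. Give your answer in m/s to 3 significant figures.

41.1 m/s

Around a high, pressure-gradient force acts outward with centrifugal, so Coriolis balances both:
fV = (1/ρ)|∂P/∂n| + V²/R  →  V² − fR·V + fR·V_g = 0
With fR = 9.76×10⁻⁵ × 1431×10³ m = 140 m/s:
V = [fR − √((fR)² − 4 fR V_g)]/2 = [140 − √(140² − 4×140×29)]/2 = 41.1 m/s
Supergeostrophic (V > V_g = 29 m/s), as expected around a high.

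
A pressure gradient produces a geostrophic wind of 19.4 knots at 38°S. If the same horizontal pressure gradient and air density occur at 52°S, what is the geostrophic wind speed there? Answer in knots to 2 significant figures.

With the same pressure gradient and density, V_g ∝ 1/f ∝ 1/sin φ.
V₂ = V₁ · sin φ₁ / sin φ₂ = 19.4 × sin 38° / sin 52°
V₂ = 19.4 × 0.6157/0.7880 = 15 knots

15 knots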